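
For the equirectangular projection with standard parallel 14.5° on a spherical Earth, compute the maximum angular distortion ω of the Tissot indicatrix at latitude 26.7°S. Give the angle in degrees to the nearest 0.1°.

In the equirectangular projection with standard parallel φ₀ = 14.5° (x = Rλ cos φ₀, y = Rφ), meridians are true-scale (h = 1) and the parallel scale is k = cos φ₀ / cos φ.
At 26.7°: h = 1.000, k = 1.084; principal scales a = 1.084, b = 1.000.
sin(ω/2) = (a − b)/(a + b) = 0.08370/2.084 = 0.04017, so ω = 2 arcsin(0.04017) ≈ 4.6°.

4.6°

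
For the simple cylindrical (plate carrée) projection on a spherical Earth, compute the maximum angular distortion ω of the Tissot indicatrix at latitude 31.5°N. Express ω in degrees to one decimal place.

For the equirectangular projection with φ₀ = 0 (plate carrée), h = 1 along meridians and k = sec φ along parallels.
At 31.5°: h = 1.000, k = 1.173; principal scales a = 1.173, b = 1.000.
sin(ω/2) = (a − b)/(a + b) = 0.1728/2.173 = 0.07954, so ω = 2 arcsin(0.07954) ≈ 9.1°.

9.1°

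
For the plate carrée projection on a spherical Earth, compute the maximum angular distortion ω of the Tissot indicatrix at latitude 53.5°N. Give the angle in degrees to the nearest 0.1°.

29.4°

For the equirectangular projection with φ₀ = 0 (plate carrée), h = 1 along meridians and k = sec φ along parallels.
At 53.5°: h = 1.000, k = 1.681; principal scales a = 1.681, b = 1.000.
sin(ω/2) = (a − b)/(a + b) = 0.6812/2.681 = 0.2541, so ω = 2 arcsin(0.2541) ≈ 29.4°.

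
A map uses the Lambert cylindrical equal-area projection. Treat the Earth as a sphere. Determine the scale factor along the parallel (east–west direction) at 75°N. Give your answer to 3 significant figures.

3.86

The Lambert cylindrical equal-area projection is the cylindrical equal-area projection with its standard parallel at the equator (φ₀ = 0). A cylindrical equal-area projection with standard parallel φ₀ has meridian scale h = cos φ / cos φ₀ and parallel scale k = cos φ₀ / cos φ (so areas are preserved, h·k = 1).
k = cos 0° / cos 75° = 1.000/0.2588 = 3.864.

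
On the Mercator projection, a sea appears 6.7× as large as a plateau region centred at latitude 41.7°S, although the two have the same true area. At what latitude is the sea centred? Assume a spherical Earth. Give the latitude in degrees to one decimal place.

73.2°

For equal true areas on Mercator, apparent areas scale as sec²φ, so the ratio is cos²φ₂ / cos²φ₁.
cos²φ₂ / cos²φ₁ = 6.7  ⇒  cos φ₁ = cos 41.7° / √6.7 = 0.7466/2.588 = 0.2885.
φ₁ = arccos(0.2885) ≈ 73.2°.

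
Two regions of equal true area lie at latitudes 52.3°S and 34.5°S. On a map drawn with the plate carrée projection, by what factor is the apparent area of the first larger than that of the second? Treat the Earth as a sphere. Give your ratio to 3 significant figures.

1.35

For the equirectangular projection with φ₀ = 0 (plate carrée), h = 1 along meridians and k = sec φ along parallels.
Areal scale at 52.3°: h·k = 1.000 × 1.635 = 1.635.
Areal scale at 34.5°: h·k = 1.000 × 1.213 = 1.213.
Ratio = 1.635/1.213 ≈ 1.35.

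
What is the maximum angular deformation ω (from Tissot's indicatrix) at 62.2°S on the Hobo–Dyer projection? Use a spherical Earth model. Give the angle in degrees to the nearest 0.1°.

Hobo–Dyer is a cylindrical equal-area projection with standard parallels at ±37.5°. Cylindrical equal-area (φ₀ = 37.5°): h = cos φ / cos 37.5° along meridians, k = cos 37.5° / cos φ along parallels; h·k = 1.
At 62.2°: h = 0.5879, k = 1.701; principal scales a = 1.701, b = 0.5879.
sin(ω/2) = (a − b)/(a + b) = 1.113/2.289 = 0.4863, so ω = 2 arcsin(0.4863) ≈ 58.2°.

58.2°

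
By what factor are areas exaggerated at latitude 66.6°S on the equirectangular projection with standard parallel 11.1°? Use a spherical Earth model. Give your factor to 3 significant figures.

2.47

With standard parallel φ₀ = 11.1°, the equirectangular projection gives x = Rλ cos φ₀, y = Rφ, so h = 1 and k = cos 11.1° / cos φ.
Areal scale = h·k = 1 × cos φ₀ / cos φ; at 66.6°, h = 1.000, k = 2.471, so h·k = 2.471.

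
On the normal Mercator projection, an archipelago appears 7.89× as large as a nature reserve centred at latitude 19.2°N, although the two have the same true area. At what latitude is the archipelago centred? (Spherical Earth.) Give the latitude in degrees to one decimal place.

Mercator areal scale is sec²φ, so apparent-area ratio = sec²φ₁ / sec²φ₂ = cos²φ₂ / cos²φ₁.
cos²φ₂ / cos²φ₁ = 7.89  ⇒  cos φ₁ = cos 19.2° / √7.89 = 0.9444/2.809 = 0.3362.
φ₁ = arccos(0.3362) ≈ 70.4°.

70.4°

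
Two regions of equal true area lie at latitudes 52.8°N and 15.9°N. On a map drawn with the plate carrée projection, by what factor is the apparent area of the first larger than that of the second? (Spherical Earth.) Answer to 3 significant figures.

Plate carrée maps x = Rλ, y = Rφ. The meridian scale is h = 1 and the parallel scale is k = 1/cos φ = sec φ.
Areal scale at 52.8°: h·k = 1.000 × 1.654 = 1.654.
Areal scale at 15.9°: h·k = 1.000 × 1.040 = 1.040.
Ratio = 1.654/1.040 ≈ 1.59.

1.59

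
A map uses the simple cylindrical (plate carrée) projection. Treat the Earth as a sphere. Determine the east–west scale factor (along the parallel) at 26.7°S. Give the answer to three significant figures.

1.12

For the equirectangular projection with φ₀ = 0 (plate carrée), h = 1 along meridians and k = sec φ along parallels.
k = 1/cos 26.7° = 1/0.8934 = 1.119.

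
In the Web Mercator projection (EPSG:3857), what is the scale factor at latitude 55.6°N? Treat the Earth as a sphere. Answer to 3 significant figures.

Mercator is conformal, so the point scale is isotropic: h = k = sec φ = 1/cos φ.
k = 1/cos 55.6° = 1/0.5650 = 1.770.

1.77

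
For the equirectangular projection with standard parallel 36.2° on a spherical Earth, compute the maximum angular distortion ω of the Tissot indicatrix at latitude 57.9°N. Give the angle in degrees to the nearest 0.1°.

23.8°

The equidistant cylindrical projection with φ₀ = 36.2° has h = 1 (meridians true) and k = cos φ₀ / cos φ along parallels.
At 57.9°: h = 1.000, k = 1.519; principal scales a = 1.519, b = 1.000.
sin(ω/2) = (a − b)/(a + b) = 0.5186/2.519 = 0.2059, so ω = 2 arcsin(0.2059) ≈ 23.8°.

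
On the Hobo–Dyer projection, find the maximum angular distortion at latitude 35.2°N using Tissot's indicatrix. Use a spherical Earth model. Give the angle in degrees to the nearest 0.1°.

3.4°

The Hobo–Dyer projection is cylindrical equal-area with φ₀ = 37.5°. For cylindrical equal-area with standard parallel φ₀, h = cos φ / cos φ₀ and k = cos φ₀ / cos φ, so h·k = 1.
At 35.2°: h = 1.030, k = 0.9709; principal scales a = 1.030, b = 0.9709.
sin(ω/2) = (a − b)/(a + b) = 0.05910/2.001 = 0.02954, so ω = 2 arcsin(0.02954) ≈ 3.4°.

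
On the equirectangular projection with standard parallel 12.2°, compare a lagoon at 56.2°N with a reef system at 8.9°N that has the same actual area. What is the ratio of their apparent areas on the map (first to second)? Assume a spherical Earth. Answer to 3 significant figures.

In the equirectangular projection with standard parallel φ₀ = 12.2° (x = Rλ cos φ₀, y = Rφ), meridians are true-scale (h = 1) and the parallel scale is k = cos φ₀ / cos φ.
Areal scale at 56.2°: h·k = 1.000 × 1.757 = 1.757.
Areal scale at 8.9°: h·k = 1.000 × 0.9893 = 0.9893.
Ratio = 1.757/0.9893 ≈ 1.78.

1.78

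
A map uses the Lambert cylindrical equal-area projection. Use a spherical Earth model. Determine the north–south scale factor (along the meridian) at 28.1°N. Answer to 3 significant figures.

The Lambert cylindrical equal-area projection is the cylindrical equal-area projection with its standard parallel at the equator (φ₀ = 0). Cylindrical equal-area (φ₀ = 0°): h = cos φ / cos 0° along meridians, k = cos 0° / cos φ along parallels; h·k = 1.
h = cos 28.1° / cos 0° = 0.8821/1.000 = 0.8821.

0.882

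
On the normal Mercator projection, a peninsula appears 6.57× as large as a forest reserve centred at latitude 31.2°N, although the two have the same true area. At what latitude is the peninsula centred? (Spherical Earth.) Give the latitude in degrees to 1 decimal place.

Mercator areal scale is sec²φ, so apparent-area ratio = sec²φ₁ / sec²φ₂ = cos²φ₂ / cos²φ₁.
cos²φ₂ / cos²φ₁ = 6.57  ⇒  cos φ₁ = cos 31.2° / √6.57 = 0.8554/2.563 = 0.3337.
φ₁ = arccos(0.3337) ≈ 70.5°.

70.5°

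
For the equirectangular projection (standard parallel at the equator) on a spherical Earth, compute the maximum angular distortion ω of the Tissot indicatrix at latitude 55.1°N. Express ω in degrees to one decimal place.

In the plate carrée (x = Rλ, y = Rφ), meridians are true-scale (h = 1) and parallels are stretched by k = sec φ.
At 55.1°: h = 1.000, k = 1.748; principal scales a = 1.748, b = 1.000.
sin(ω/2) = (a − b)/(a + b) = 0.7478/2.748 = 0.2721, so ω = 2 arcsin(0.2721) ≈ 31.6°.

31.6°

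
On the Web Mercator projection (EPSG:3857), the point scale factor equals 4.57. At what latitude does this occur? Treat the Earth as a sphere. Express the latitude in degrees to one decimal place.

Mercator scale is k = sec φ = 1/cos φ.
1/cos φ = 4.57  ⇒  cos φ = 0.2188  ⇒  φ = arccos(0.2188) ≈ 77.4°.

77.4°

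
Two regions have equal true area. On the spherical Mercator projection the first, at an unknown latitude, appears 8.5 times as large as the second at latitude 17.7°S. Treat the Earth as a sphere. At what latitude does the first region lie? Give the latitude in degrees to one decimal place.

Mercator areal scale is sec²φ, so apparent-area ratio = sec²φ₁ / sec²φ₂ = cos²φ₂ / cos²φ₁.
cos²φ₂ / cos²φ₁ = 8.5  ⇒  cos φ₁ = cos 17.7° / √8.5 = 0.9527/2.915 = 0.3268.
φ₁ = arccos(0.3268) ≈ 70.9°.

70.9°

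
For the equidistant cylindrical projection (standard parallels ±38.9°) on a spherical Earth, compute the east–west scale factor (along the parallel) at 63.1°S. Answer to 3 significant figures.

1.72

In the equirectangular projection with standard parallel φ₀ = 38.9° (x = Rλ cos φ₀, y = Rφ), meridians are true-scale (h = 1) and the parallel scale is k = cos φ₀ / cos φ.
k = cos 38.9° / cos 63.1° = 0.7782/0.4524 = 1.720.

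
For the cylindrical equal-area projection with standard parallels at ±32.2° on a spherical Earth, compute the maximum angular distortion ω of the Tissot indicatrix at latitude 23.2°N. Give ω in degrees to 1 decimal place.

9.5°

Cylindrical equal-area (φ₀ = 32.2°): h = cos φ / cos 32.2° along meridians, k = cos 32.2° / cos φ along parallels; h·k = 1.
At 23.2°: h = 1.086, k = 0.9206; principal scales a = 1.086, b = 0.9206.
sin(ω/2) = (a − b)/(a + b) = 0.1656/2.007 = 0.08250, so ω = 2 arcsin(0.08250) ≈ 9.5°.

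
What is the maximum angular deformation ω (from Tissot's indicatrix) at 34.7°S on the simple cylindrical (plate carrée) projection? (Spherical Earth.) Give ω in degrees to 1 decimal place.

In the plate carrée (x = Rλ, y = Rφ), meridians are true-scale (h = 1) and parallels are stretched by k = sec φ.
At 34.7°: h = 1.000, k = 1.216; principal scales a = 1.216, b = 1.000.
sin(ω/2) = (a − b)/(a + b) = 0.2163/2.216 = 0.09761, so ω = 2 arcsin(0.09761) ≈ 11.2°.

11.2°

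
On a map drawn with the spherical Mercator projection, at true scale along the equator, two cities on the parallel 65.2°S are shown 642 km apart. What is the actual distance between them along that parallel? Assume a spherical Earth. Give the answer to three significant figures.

269 km

The Mercator projection is conformal; its linear scale factor is the same in every direction and equals sec φ = 1/cos φ.
Along the parallel at 65.2°, map distances are exaggerated by k = sec 65.2° = 2.384.
True distance = 642 / 2.384 = 642 × cos 65.2° ≈ 269 km.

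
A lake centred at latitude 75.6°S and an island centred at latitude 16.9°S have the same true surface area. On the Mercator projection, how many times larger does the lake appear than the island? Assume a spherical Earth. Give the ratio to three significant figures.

14.8

Mercator is conformal with k = sec φ, so areal scale = k² = sec²φ.
At 75.6°: sec²(75.6°) = 1/0.2487² = 16.17.
At 16.9°: sec²(16.9°) = 1/0.9568² = 1.092.
Ratio = 16.17/1.092 = cos²(16.9°)/cos²(75.6°) ≈ 14.8.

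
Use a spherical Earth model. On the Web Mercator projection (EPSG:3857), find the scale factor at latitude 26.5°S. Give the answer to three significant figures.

The Mercator projection is conformal; its linear scale factor is the same in every direction and equals sec φ = 1/cos φ.
k = 1/cos 26.5° = 1/0.8949 = 1.117.

1.12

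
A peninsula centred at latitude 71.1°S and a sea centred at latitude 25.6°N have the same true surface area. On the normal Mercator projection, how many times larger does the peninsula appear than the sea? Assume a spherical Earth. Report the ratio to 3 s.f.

7.75

Mercator is conformal with k = sec φ, so areal scale = k² = sec²φ.
At 71.1°: sec²(71.1°) = 1/0.3239² = 9.531.
At 25.6°: sec²(25.6°) = 1/0.9018² = 1.230.
Ratio = 9.531/1.230 = cos²(25.6°)/cos²(71.1°) ≈ 7.75.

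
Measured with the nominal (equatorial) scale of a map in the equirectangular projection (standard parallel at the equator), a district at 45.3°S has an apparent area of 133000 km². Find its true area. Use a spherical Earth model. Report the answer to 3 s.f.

93600 km²

For the equirectangular projection with φ₀ = 0 (plate carrée), h = 1 along meridians and k = sec φ along parallels.
Areal scale = h·k = 1 × sec φ; at 45.3°, h = 1.000, k = 1.422, so h·k = 1.422.
True area = apparent / (areal scale) = 133000 / 1.422 ≈ 93600 km².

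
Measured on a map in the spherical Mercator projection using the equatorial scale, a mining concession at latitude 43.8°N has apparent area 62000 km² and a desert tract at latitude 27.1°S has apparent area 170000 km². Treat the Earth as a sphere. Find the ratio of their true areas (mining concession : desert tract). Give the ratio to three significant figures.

Mercator's areal exaggeration is sec²φ; hence true area = (apparent area) · cos²φ.
True area of mining concession: 62000 × cos²(43.8°) = 62000 × 0.5209 = 32300 km².
True area of desert tract: 170000 × cos²(27.1°) = 170000 × 0.7925 = 134700 km².
Ratio = 32300 / 134700 ≈ 0.240.

0.240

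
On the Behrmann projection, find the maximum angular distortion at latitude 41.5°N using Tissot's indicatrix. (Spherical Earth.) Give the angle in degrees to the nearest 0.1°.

16.6°

Behrmann is a cylindrical equal-area projection with standard parallels at ±30°. Cylindrical equal-area (φ₀ = 30°): h = cos φ / cos 30° along meridians, k = cos 30° / cos φ along parallels; h·k = 1.
At 41.5°: h = 0.8648, k = 1.156; principal scales a = 1.156, b = 0.8648.
sin(ω/2) = (a − b)/(a + b) = 0.2915/2.021 = 0.1442, so ω = 2 arcsin(0.1442) ≈ 16.6°.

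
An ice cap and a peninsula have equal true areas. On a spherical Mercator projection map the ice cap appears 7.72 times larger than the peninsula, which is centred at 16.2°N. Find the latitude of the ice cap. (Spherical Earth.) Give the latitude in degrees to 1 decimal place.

On Mercator, (apparent₁)/(apparent₂) = sec²φ₁ / sec²φ₂ when true areas are equal.
cos²φ₂ / cos²φ₁ = 7.72  ⇒  cos φ₁ = cos 16.2° / √7.72 = 0.9603/2.778 = 0.3456.
φ₁ = arccos(0.3456) ≈ 69.8°.

69.8°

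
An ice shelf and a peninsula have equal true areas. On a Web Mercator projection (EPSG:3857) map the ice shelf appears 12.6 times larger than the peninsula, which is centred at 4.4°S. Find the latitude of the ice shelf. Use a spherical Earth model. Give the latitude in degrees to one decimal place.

73.7°

For equal true areas on Mercator, apparent areas scale as sec²φ, so the ratio is cos²φ₂ / cos²φ₁.
cos²φ₂ / cos²φ₁ = 12.6  ⇒  cos φ₁ = cos 4.4° / √12.6 = 0.9971/3.550 = 0.2809.
φ₁ = arccos(0.2809) ≈ 73.7°.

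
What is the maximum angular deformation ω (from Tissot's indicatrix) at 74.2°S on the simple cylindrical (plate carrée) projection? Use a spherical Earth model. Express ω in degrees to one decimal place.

69.8°

Plate carrée maps x = Rλ, y = Rφ. The meridian scale is h = 1 and the parallel scale is k = 1/cos φ = sec φ.
At 74.2°: h = 1.000, k = 3.673; principal scales a = 3.673, b = 1.000.
sin(ω/2) = (a − b)/(a + b) = 2.673/4.673 = 0.5720, so ω = 2 arcsin(0.5720) ≈ 69.8°.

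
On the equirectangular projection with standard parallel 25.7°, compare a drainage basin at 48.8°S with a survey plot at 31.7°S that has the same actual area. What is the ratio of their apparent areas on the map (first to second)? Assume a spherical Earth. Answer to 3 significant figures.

In the equirectangular projection with standard parallel φ₀ = 25.7° (x = Rλ cos φ₀, y = Rφ), meridians are true-scale (h = 1) and the parallel scale is k = cos φ₀ / cos φ.
Areal scale at 48.8°: h·k = 1.000 × 1.368 = 1.368.
Areal scale at 31.7°: h·k = 1.000 × 1.059 = 1.059.
Ratio = 1.368/1.059 ≈ 1.29.

1.29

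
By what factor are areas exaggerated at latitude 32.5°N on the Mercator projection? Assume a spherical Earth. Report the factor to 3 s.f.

1.41

For Mercator, h = k = sec φ (a conformal cylindrical projection has a single point scale, 1/cos φ).
Areal scale = k² = sec²φ = 1/cos²(32.5°) = 1/0.8434² = 1.406.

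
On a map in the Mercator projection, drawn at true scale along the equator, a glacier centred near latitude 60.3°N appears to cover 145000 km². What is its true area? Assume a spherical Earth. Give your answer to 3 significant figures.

35600 km²

For Mercator, h = k = sec φ (a conformal cylindrical projection has a single point scale, 1/cos φ).
Areal scale = k² = sec²φ = 1/cos²(60.3°) = 1/0.4955² = 4.074.
True area = apparent / (areal scale) = 145000 / 4.074 ≈ 35600 km².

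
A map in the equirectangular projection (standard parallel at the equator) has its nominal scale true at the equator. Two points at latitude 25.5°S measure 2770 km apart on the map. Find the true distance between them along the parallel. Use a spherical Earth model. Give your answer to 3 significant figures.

2500 km

For the equirectangular projection with φ₀ = 0 (plate carrée), h = 1 along meridians and k = sec φ along parallels.
Along the parallel at 25.5°, map distances are exaggerated by k = sec 25.5° = 1.108.
True distance = 2770 / 1.108 = 2770 × cos 25.5° ≈ 2500 km.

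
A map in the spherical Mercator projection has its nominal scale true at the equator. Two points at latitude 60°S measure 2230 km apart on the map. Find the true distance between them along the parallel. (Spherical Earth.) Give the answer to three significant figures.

Mercator is conformal, so the point scale is isotropic: h = k = sec φ = 1/cos φ.
Along the parallel at 60°, map distances are exaggerated by k = sec 60° = 2.000.
True distance = 2230 / 2.000 = 2230 × cos 60° ≈ 1120 km.

1120 km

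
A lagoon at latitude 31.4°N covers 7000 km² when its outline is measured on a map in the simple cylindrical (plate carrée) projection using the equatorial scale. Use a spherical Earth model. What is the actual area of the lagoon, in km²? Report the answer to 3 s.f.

For the equirectangular projection with φ₀ = 0 (plate carrée), h = 1 along meridians and k = sec φ along parallels.
Areal scale = h·k = 1 × sec φ; at 31.4°, h = 1.000, k = 1.172, so h·k = 1.172.
True area = apparent / (areal scale) = 7000 / 1.172 ≈ 5970 km².

5970 km²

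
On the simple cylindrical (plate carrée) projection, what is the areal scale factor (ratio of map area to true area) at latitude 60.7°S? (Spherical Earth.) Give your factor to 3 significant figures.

2.04

In the plate carrée (x = Rλ, y = Rφ), meridians are true-scale (h = 1) and parallels are stretched by k = sec φ.
Areal scale = h·k = 1 × sec φ; at 60.7°, h = 1.000, k = 2.043, so h·k = 2.043.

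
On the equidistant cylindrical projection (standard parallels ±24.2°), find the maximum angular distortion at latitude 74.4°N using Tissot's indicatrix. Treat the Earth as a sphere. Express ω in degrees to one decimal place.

In the equirectangular projection with standard parallel φ₀ = 24.2° (x = Rλ cos φ₀, y = Rφ), meridians are true-scale (h = 1) and the parallel scale is k = cos φ₀ / cos φ.
At 74.4°: h = 1.000, k = 3.392; principal scales a = 3.392, b = 1.000.
sin(ω/2) = (a − b)/(a + b) = 2.392/4.392 = 0.5446, so ω = 2 arcsin(0.5446) ≈ 66.0°.

66.0°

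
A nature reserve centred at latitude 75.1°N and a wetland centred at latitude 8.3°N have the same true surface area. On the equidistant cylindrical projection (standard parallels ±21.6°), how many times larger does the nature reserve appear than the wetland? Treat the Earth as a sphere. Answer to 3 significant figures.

In the equirectangular projection with standard parallel φ₀ = 21.6° (x = Rλ cos φ₀, y = Rφ), meridians are true-scale (h = 1) and the parallel scale is k = cos φ₀ / cos φ.
Areal scale at 75.1°: h·k = 1.000 × 3.616 = 3.616.
Areal scale at 8.3°: h·k = 1.000 × 0.9396 = 0.9396.
Ratio = 3.616/0.9396 ≈ 3.85.

3.85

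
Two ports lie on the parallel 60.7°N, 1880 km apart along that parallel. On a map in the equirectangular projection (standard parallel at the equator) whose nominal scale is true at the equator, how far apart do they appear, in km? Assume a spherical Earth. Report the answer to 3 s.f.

3840 km

In the plate carrée (x = Rλ, y = Rφ), meridians are true-scale (h = 1) and parallels are stretched by k = sec φ.
Along the parallel, k = sec 60.7° = 1/0.4894 = 2.043.
Map distance = 1880 × 2.043 ≈ 3840 km.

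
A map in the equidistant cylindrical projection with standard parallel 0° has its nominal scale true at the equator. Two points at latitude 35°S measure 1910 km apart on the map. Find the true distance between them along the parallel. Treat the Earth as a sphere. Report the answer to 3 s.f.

1560 km

Plate carrée maps x = Rλ, y = Rφ. The meridian scale is h = 1 and the parallel scale is k = 1/cos φ = sec φ.
Along the parallel at 35°, map distances are exaggerated by k = sec 35° = 1.221.
True distance = 1910 / 1.221 = 1910 × cos 35° ≈ 1560 km.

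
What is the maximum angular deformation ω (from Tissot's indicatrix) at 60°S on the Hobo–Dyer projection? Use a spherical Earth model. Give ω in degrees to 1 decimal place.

Hobo–Dyer is a cylindrical equal-area projection with standard parallels at ±37.5°. For cylindrical equal-area with standard parallel φ₀, h = cos φ / cos φ₀ and k = cos φ₀ / cos φ, so h·k = 1.
At 60°: h = 0.6302, k = 1.587; principal scales a = 1.587, b = 0.6302.
sin(ω/2) = (a − b)/(a + b) = 0.9565/2.217 = 0.4314, so ω = 2 arcsin(0.4314) ≈ 51.1°.

51.1°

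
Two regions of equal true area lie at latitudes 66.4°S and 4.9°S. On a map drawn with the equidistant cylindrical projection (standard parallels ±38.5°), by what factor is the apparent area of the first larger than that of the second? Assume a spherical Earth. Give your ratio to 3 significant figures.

2.49

The equidistant cylindrical projection with φ₀ = 38.5° has h = 1 (meridians true) and k = cos φ₀ / cos φ along parallels.
Areal scale at 66.4°: h·k = 1.000 × 1.955 = 1.955.
Areal scale at 4.9°: h·k = 1.000 × 0.7855 = 0.7855.
Ratio = 1.955/0.7855 ≈ 2.49.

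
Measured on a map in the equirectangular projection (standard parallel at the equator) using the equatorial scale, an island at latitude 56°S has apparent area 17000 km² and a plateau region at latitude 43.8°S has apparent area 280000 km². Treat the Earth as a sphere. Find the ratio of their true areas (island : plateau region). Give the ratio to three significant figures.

On the plate carrée, areal scale = h·k = 1 × sec φ, so true area = apparent × cos φ.
True area of island: 17000 × cos(56°) = 17000 × 0.5592 = 9506 km².
True area of plateau region: 280000 × cos(43.8°) = 280000 × 0.7218 = 202100 km².
Ratio = 9506 / 202100 ≈ 0.0470.

0.0470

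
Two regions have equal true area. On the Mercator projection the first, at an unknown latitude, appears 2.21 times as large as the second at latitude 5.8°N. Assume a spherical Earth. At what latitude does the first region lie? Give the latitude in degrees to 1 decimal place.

On Mercator, (apparent₁)/(apparent₂) = sec²φ₁ / sec²φ₂ when true areas are equal.
cos²φ₂ / cos²φ₁ = 2.21  ⇒  cos φ₁ = cos 5.8° / √2.21 = 0.9949/1.487 = 0.6692.
φ₁ = arccos(0.6692) ≈ 48.0°.

48.0°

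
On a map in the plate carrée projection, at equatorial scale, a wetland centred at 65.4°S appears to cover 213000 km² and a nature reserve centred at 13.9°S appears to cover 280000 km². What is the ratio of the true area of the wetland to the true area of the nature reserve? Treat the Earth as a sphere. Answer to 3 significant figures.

0.326

On the plate carrée, areal scale = h·k = 1 × sec φ, so true area = apparent × cos φ.
True area of wetland: 213000 × cos(65.4°) = 213000 × 0.4163 = 88670 km².
True area of nature reserve: 280000 × cos(13.9°) = 280000 × 0.9707 = 271800 km².
Ratio = 88670 / 271800 ≈ 0.326.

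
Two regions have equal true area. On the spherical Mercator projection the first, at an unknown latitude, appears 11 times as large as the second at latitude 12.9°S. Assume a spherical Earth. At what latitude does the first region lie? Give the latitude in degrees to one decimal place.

On Mercator, (apparent₁)/(apparent₂) = sec²φ₁ / sec²φ₂ when true areas are equal.
cos²φ₂ / cos²φ₁ = 11  ⇒  cos φ₁ = cos 12.9° / √11 = 0.9748/3.317 = 0.2939.
φ₁ = arccos(0.2939) ≈ 72.9°.

72.9°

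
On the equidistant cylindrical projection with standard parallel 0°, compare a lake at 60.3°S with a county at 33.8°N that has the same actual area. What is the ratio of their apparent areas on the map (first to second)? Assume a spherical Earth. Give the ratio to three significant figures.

1.68

Plate carrée maps x = Rλ, y = Rφ. The meridian scale is h = 1 and the parallel scale is k = 1/cos φ = sec φ.
Areal scale at 60.3°: h·k = 1.000 × 2.018 = 2.018.
Areal scale at 33.8°: h·k = 1.000 × 1.203 = 1.203.
Ratio = 2.018/1.203 ≈ 1.68.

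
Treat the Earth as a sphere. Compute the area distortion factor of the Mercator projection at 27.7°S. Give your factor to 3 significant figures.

1.28

The Mercator projection is conformal; its linear scale factor is the same in every direction and equals sec φ = 1/cos φ.
Areal scale = k² = sec²φ = 1/cos²(27.7°) = 1/0.8854² = 1.276.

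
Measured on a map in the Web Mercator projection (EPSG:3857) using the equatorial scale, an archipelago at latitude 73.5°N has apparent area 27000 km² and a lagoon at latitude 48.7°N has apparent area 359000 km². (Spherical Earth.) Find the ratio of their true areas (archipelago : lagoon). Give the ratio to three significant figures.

0.0139

Since Mercator area scale is 1/cos²φ, the true area equals the apparent area multiplied by cos²φ.
True area of archipelago: 27000 × cos²(73.5°) = 27000 × 0.08066 = 2178 km².
True area of lagoon: 359000 × cos²(48.7°) = 359000 × 0.4356 = 156400 km².
Ratio = 2178 / 156400 ≈ 0.0139.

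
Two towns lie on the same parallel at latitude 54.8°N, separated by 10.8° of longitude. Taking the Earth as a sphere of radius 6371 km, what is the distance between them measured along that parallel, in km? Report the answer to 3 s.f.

Arc length along a parallel = R cos φ · Δλ (with Δλ in radians).
= 6371 × cos 54.8° × (10.8° × π/180) = 6371 × 0.5764 × 0.1885 ≈ 692 km.

692 km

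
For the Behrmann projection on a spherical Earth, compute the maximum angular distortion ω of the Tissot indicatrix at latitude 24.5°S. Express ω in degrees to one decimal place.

The Behrmann projection is cylindrical equal-area with φ₀ = 30°. Cylindrical equal-area (φ₀ = 30°): h = cos φ / cos 30° along meridians, k = cos 30° / cos φ along parallels; h·k = 1.
At 24.5°: h = 1.051, k = 0.9517; principal scales a = 1.051, b = 0.9517.
sin(ω/2) = (a − b)/(a + b) = 0.09902/2.002 = 0.04945, so ω = 2 arcsin(0.04945) ≈ 5.7°.

5.7°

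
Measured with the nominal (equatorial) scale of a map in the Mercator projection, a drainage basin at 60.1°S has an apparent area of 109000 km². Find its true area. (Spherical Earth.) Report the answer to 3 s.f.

27100 km²

Mercator is conformal, so the point scale is isotropic: h = k = sec φ = 1/cos φ.
Areal scale = k² = sec²φ = 1/cos²(60.1°) = 1/0.4985² = 4.024.
True area = apparent / (areal scale) = 109000 / 4.024 ≈ 27100 km².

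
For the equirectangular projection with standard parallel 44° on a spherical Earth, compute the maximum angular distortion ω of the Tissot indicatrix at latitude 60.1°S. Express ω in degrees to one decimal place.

The equidistant cylindrical projection with φ₀ = 44° has h = 1 (meridians true) and k = cos φ₀ / cos φ along parallels.
At 60.1°: h = 1.000, k = 1.443; principal scales a = 1.443, b = 1.000.
sin(ω/2) = (a − b)/(a + b) = 0.4430/2.443 = 0.1813, so ω = 2 arcsin(0.1813) ≈ 20.9°.

20.9°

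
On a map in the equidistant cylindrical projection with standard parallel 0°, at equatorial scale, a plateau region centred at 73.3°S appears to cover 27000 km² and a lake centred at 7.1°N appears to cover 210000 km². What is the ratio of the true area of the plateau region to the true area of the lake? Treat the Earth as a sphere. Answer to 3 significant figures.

0.0372

Plate carrée has h = 1 and k = sec φ, giving areal scale sec φ; true area = (apparent area) · cos φ.
True area of plateau region: 27000 × cos(73.3°) = 27000 × 0.2874 = 7759 km².
True area of lake: 210000 × cos(7.1°) = 210000 × 0.9923 = 208400 km².
Ratio = 7759 / 208400 ≈ 0.0372.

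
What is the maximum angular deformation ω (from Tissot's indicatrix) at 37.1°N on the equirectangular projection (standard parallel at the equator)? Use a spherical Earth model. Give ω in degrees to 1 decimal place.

For the equirectangular projection with φ₀ = 0 (plate carrée), h = 1 along meridians and k = sec φ along parallels.
At 37.1°: h = 1.000, k = 1.254; principal scales a = 1.254, b = 1.000.
sin(ω/2) = (a − b)/(a + b) = 0.2538/2.254 = 0.1126, so ω = 2 arcsin(0.1126) ≈ 12.9°.

12.9°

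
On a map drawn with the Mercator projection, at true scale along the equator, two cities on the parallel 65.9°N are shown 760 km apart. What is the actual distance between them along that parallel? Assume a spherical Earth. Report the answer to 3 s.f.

310 km

For Mercator, h = k = sec φ (a conformal cylindrical projection has a single point scale, 1/cos φ).
Along the parallel at 65.9°, map distances are exaggerated by k = sec 65.9° = 2.449.
True distance = 760 / 2.449 = 760 × cos 65.9° ≈ 310 km.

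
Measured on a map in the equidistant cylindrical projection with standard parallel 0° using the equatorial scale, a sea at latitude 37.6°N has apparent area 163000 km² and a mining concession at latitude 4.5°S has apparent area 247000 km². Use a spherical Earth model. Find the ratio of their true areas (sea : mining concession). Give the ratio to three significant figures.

0.524

On the plate carrée, areal scale = h·k = 1 × sec φ, so true area = apparent × cos φ.
True area of sea: 163000 × cos(37.6°) = 163000 × 0.7923 = 129100 km².
True area of mining concession: 247000 × cos(4.5°) = 247000 × 0.9969 = 246200 km².
Ratio = 129100 / 246200 ≈ 0.524.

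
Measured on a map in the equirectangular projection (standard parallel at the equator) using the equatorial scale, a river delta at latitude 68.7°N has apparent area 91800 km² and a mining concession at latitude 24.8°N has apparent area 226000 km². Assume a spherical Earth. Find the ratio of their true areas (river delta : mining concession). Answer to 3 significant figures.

0.163

On the plate carrée, areal scale = h·k = 1 × sec φ, so true area = apparent × cos φ.
True area of river delta: 91800 × cos(68.7°) = 91800 × 0.3633 = 33350 km².
True area of mining concession: 226000 × cos(24.8°) = 226000 × 0.9078 = 205200 km².
Ratio = 33350 / 205200 ≈ 0.163.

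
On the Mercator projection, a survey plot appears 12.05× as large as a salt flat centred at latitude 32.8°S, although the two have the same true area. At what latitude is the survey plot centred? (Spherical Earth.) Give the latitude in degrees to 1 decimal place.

76.0°

For equal true areas on Mercator, apparent areas scale as sec²φ, so the ratio is cos²φ₂ / cos²φ₁.
cos²φ₂ / cos²φ₁ = 12.05  ⇒  cos φ₁ = cos 32.8° / √12.05 = 0.8406/3.471 = 0.2421.
φ₁ = arccos(0.2421) ≈ 76.0°.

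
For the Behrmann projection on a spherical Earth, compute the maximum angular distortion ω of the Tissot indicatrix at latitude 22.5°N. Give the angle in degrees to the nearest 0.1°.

7.4°

The Behrmann projection is cylindrical equal-area with φ₀ = 30°. A cylindrical equal-area projection with standard parallel φ₀ has meridian scale h = cos φ / cos φ₀ and parallel scale k = cos φ₀ / cos φ (so areas are preserved, h·k = 1).
At 22.5°: h = 1.067, k = 0.9374; principal scales a = 1.067, b = 0.9374.
sin(ω/2) = (a − b)/(a + b) = 0.1294/2.004 = 0.06458, so ω = 2 arcsin(0.06458) ≈ 7.4°.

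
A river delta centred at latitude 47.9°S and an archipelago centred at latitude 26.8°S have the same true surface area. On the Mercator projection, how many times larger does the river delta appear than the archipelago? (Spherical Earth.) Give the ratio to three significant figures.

1.77

Mercator is conformal with k = sec φ, so areal scale = k² = sec²φ.
At 47.9°: sec²(47.9°) = 1/0.6704² = 2.225.
At 26.8°: sec²(26.8°) = 1/0.8926² = 1.255.
Ratio = 2.225/1.255 = cos²(26.8°)/cos²(47.9°) ≈ 1.77.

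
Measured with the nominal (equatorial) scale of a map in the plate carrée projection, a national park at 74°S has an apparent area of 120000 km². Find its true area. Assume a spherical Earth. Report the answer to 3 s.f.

33100 km²

For the equirectangular projection with φ₀ = 0 (plate carrée), h = 1 along meridians and k = sec φ along parallels.
Areal scale = h·k = 1 × sec φ; at 74°, h = 1.000, k = 3.628, so h·k = 3.628.
True area = apparent / (areal scale) = 120000 / 3.628 ≈ 33100 km².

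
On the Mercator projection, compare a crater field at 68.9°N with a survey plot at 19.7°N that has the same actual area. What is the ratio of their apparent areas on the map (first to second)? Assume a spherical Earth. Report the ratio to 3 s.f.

On Mercator, area is exaggerated by sec²φ = 1/cos²φ.
At 68.9°: sec²(68.9°) = 1/0.3600² = 7.716.
At 19.7°: sec²(19.7°) = 1/0.9415² = 1.128.
Ratio = 7.716/1.128 = cos²(19.7°)/cos²(68.9°) ≈ 6.84.

6.84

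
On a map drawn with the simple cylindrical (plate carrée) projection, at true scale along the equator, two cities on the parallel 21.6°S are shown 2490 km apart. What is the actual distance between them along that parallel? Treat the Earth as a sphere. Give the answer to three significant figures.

2320 km

Plate carrée maps x = Rλ, y = Rφ. The meridian scale is h = 1 and the parallel scale is k = 1/cos φ = sec φ.
Along the parallel at 21.6°, map distances are exaggerated by k = sec 21.6° = 1.076.
True distance = 2490 / 1.076 = 2490 × cos 21.6° ≈ 2320 km.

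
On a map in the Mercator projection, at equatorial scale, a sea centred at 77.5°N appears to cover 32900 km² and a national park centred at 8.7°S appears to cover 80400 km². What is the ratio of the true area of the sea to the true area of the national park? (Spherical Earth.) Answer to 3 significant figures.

0.0196

Since Mercator area scale is 1/cos²φ, the true area equals the apparent area multiplied by cos²φ.
True area of sea: 32900 × cos²(77.5°) = 32900 × 0.04685 = 1541 km².
True area of national park: 80400 × cos²(8.7°) = 80400 × 0.9771 = 78560 km².
Ratio = 1541 / 78560 ≈ 0.0196.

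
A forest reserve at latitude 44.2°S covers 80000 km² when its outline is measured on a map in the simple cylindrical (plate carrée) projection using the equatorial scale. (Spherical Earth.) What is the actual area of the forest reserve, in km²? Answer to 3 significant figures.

57400 km²

In the plate carrée (x = Rλ, y = Rφ), meridians are true-scale (h = 1) and parallels are stretched by k = sec φ.
Areal scale = h·k = 1 × sec φ; at 44.2°, h = 1.000, k = 1.395, so h·k = 1.395.
True area = apparent / (areal scale) = 80000 / 1.395 ≈ 57400 km².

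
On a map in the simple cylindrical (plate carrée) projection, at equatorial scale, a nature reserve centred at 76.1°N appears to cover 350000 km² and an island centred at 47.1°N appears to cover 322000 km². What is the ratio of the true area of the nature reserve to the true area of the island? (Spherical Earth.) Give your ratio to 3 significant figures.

0.384

Plate carrée has h = 1 and k = sec φ, giving areal scale sec φ; true area = (apparent area) · cos φ.
True area of nature reserve: 350000 × cos(76.1°) = 350000 × 0.2402 = 84080 km².
True area of island: 322000 × cos(47.1°) = 322000 × 0.6807 = 219200 km².
Ratio = 84080 / 219200 ≈ 0.384.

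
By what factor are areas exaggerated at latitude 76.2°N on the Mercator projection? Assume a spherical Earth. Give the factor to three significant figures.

17.6

Mercator is conformal, so the point scale is isotropic: h = k = sec φ = 1/cos φ.
Areal scale = k² = sec²φ = 1/cos²(76.2°) = 1/0.2385² = 17.58.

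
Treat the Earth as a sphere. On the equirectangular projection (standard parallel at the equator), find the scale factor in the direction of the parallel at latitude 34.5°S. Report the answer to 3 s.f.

Plate carrée maps x = Rλ, y = Rφ. The meridian scale is h = 1 and the parallel scale is k = 1/cos φ = sec φ.
k = 1/cos 34.5° = 1/0.8241 = 1.213.

1.21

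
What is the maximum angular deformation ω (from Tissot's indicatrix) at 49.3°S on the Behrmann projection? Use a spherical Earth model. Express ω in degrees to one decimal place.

The Behrmann projection is cylindrical equal-area with φ₀ = 30°. For cylindrical equal-area with standard parallel φ₀, h = cos φ / cos φ₀ and k = cos φ₀ / cos φ, so h·k = 1.
At 49.3°: h = 0.7530, k = 1.328; principal scales a = 1.328, b = 0.7530.
sin(ω/2) = (a − b)/(a + b) = 0.5751/2.081 = 0.2763, so ω = 2 arcsin(0.2763) ≈ 32.1°.

32.1°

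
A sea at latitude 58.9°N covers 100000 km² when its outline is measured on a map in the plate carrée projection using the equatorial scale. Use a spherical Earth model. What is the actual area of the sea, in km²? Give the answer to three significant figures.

51700 km²

Plate carrée maps x = Rλ, y = Rφ. The meridian scale is h = 1 and the parallel scale is k = 1/cos φ = sec φ.
Areal scale = h·k = 1 × sec φ; at 58.9°, h = 1.000, k = 1.936, so h·k = 1.936.
True area = apparent / (areal scale) = 100000 / 1.936 ≈ 51700 km².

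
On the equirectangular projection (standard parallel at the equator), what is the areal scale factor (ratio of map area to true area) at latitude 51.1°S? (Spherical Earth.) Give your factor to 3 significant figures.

Plate carrée maps x = Rλ, y = Rφ. The meridian scale is h = 1 and the parallel scale is k = 1/cos φ = sec φ.
Areal scale = h·k = 1 × sec φ; at 51.1°, h = 1.000, k = 1.592, so h·k = 1.592.

1.59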